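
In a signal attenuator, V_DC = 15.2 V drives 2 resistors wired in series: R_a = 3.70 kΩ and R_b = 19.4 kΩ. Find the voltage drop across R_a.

Series total: ΣR = 3.70 + 19.4 = 23.10 kΩ.
Voltage divider: V = V_DC · (3.700 / 23.10) = 15.2 × 0.1602 = 2.435 V.

V ≈ 2.43 V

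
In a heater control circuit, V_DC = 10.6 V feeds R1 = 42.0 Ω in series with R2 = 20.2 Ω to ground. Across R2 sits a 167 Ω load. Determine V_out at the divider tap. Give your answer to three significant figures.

V_out ≈ 3.18 V

First combine the lower leg with the load: R2 ‖ R_L = 18.02 Ω.
Voltage divider with the loaded lower leg: V_out = 10.6 × 18.02/(42.0 + 18.02) = 10.6 × 0.3002 = 3.183 V.
(Unloaded it would be 3.44 V; the load pulls it down.)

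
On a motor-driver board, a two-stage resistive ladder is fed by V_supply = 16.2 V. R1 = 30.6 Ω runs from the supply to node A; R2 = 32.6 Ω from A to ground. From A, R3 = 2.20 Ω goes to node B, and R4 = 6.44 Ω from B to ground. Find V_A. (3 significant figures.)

V_A ≈ 2.96 V

The second stage (R3 + R4 = 8.640 Ω) loads node A in parallel with R2.
Effective lower resistance at A: R2 ‖ 8.640 = 6.830 Ω.
So V_A = 16.2 × 0.1825 = 2.956 V.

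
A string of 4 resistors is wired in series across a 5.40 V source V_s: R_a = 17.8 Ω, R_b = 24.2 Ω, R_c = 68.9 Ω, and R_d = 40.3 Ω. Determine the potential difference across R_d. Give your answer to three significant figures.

ΣR = 17.8 + 24.2 + 68.9 + 40.3 = 151.2 Ω.
By the voltage-divider rule, V = 5.40 × 40.30/151.2 = 1.439 V.

V ≈ 1.44 V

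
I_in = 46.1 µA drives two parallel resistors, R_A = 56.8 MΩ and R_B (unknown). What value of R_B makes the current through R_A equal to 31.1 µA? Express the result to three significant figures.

R_B ≈ 118 MΩ

In a two-way split, I_A/I_in = R_B/(R_A + R_B).
31.1/46.1 = R_B/(R_A + R_B) → R_B = R_A · (0.6746)/(1 − 0.6746) = 56.8 × 2.073 = 117.8 MΩ.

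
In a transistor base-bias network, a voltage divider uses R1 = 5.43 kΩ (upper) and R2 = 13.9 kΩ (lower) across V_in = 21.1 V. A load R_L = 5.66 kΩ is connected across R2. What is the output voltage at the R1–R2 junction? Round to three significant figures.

R2 ‖ R_L = (13.9 × 5.66)/(13.9 + 5.66) = 4.022 kΩ.
Then V_out = V_in · R2'/(R1 + R2') = 21.1 × 4.022/9.452 = 8.979 V.

V_out ≈ 8.98 V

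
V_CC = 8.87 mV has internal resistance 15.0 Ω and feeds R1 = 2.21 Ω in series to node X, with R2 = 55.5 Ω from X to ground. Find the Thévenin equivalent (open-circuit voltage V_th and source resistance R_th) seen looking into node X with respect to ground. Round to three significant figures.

R1' = 15.0 + 2.21 = 17.21 Ω (source resistance + R1).
V_th is the unloaded tap voltage: V_CC · R2/(R1'+R2) = 8.87 × 0.7633 = 6.771 mV.
Zeroing V_CC shorts the top of R1' to ground, so R_th = R1' ‖ R2 = 13.14 Ω.

V_th ≈ 6.77 mV, R_th ≈ 13.1 Ω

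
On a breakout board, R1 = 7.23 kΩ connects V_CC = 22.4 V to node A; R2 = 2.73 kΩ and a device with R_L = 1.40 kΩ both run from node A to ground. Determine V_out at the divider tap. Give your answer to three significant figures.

First combine the lower leg with the load: R2 ‖ R_L = 0.9254 kΩ.
Voltage divider with the loaded lower leg: V_out = 22.4 × 0.9254/(7.23 + 0.9254) = 22.4 × 0.1135 = 2.542 V.
(Unloaded it would be 6.14 V; the load pulls it down.)

V_out ≈ 2.54 V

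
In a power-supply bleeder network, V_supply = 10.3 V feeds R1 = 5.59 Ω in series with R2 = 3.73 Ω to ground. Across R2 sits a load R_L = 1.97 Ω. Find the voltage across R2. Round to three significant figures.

V_out ≈ 1.93 V

R2 ‖ R_L = (3.73 × 1.97)/(3.73 + 1.97) = 1.289 Ω.
Now apply the divider: V_out = 10.3 × 0.1874 = 1.930 V.
(Unloaded it would be 4.12 V; the load pulls it down.)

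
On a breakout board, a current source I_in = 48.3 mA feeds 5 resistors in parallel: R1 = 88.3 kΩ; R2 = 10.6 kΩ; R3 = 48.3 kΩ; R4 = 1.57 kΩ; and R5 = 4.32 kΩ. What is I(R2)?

Total conductance ΣG = 1/88.3 + 1/10.6 + 1/48.3 + 1/1.57 + 1/4.32 = 0.9948 (units of 1/kΩ).
By the current-divider rule, I = I_in · G_k/ΣG = 48.3 × 0.09483 = 4.580 mA.

I ≈ 4.58 mA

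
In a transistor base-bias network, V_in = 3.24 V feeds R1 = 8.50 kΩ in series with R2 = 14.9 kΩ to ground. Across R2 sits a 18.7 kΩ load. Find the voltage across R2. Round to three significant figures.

R2 ‖ R_L = (14.9 × 18.7)/(14.9 + 18.7) = 8.293 kΩ.
Now apply the divider: V_out = 3.24 × 0.4938 = 1.600 V.
(Unloaded it would be 2.06 V; the load pulls it down.)

V_out ≈ 1.60 V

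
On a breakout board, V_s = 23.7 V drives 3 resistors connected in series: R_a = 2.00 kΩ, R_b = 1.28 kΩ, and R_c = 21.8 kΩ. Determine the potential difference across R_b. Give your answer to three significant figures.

Series total: ΣR = 2.00 + 1.28 + 21.8 = 25.08 kΩ.
Voltage divider: V = V_s · (1.280 / 25.08) = 23.7 × 0.05104 = 1.210 V.

V ≈ 1.21 V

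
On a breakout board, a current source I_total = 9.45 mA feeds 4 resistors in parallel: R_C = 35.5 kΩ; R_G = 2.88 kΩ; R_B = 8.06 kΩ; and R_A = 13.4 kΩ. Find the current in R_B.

I ≈ 2.04 mA

Total conductance ΣG = 1/35.5 + 1/2.88 + 1/8.06 + 1/13.4 = 0.5741 (units of 1/kΩ).
R_B takes the fraction G_k/ΣG = 0.1241/0.5741 = 0.2161, so I = 9.45 × 0.2161 = 2.042 mA.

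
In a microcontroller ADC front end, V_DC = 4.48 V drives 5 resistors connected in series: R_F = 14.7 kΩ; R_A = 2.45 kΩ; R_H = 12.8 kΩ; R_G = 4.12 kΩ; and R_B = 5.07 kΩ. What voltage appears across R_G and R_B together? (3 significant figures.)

V ≈ 1.05 V

ΣR = 14.7 + 2.45 + 12.8 + 4.12 + 5.07 = 39.14 kΩ.
R_{R_G..R_B} = 4.12 + 5.07 = 9.190 kΩ.
V = V_DC · R/ΣR = 4.48 × 0.2348 = 1.052 V.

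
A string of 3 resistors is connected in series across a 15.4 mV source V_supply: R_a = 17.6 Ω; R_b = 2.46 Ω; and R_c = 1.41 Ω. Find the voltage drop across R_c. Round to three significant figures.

V ≈ 1.01 mV

Series total: ΣR = 17.6 + 2.46 + 1.41 = 21.47 Ω.
By the voltage-divider rule, V = 15.4 × 1.410/21.47 = 1.011 mV.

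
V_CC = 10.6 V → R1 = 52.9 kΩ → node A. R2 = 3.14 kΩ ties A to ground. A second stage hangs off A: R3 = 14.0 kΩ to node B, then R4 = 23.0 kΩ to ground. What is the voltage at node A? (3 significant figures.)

Looking into the second stage from A: R3 + R4 = 37.00 kΩ appears in parallel with R2.
R2 ‖ (R3+R4) = 2.894 kΩ.
First divider: V_A = V_CC · 2.894/(52.9 + 2.894) = 0.5499 V.

V_A ≈ 0.550 V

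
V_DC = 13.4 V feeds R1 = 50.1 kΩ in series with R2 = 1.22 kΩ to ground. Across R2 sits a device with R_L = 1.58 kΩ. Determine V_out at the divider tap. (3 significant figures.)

R2 ‖ R_L = (1.22 × 1.58)/(1.22 + 1.58) = 0.6884 kΩ.
Then V_out = V_DC · R2'/(R1 + R2') = 13.4 × 0.6884/50.79 = 0.1816 V.

V_out ≈ 0.182 V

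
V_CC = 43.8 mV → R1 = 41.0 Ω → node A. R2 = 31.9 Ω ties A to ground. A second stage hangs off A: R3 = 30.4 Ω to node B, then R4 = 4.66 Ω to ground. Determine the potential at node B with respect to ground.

V_B ≈ 1.69 mV

Looking into the second stage from A: R3 + R4 = 35.06 Ω appears in parallel with R2.
Effective lower resistance at A: R2 ‖ 35.06 = 16.70 Ω.
First divider: V_A = V_CC · 16.70/(41.0 + 16.70) = 12.68 mV.
Then the unloaded second divider: V_B = V_A × R4/(R3+R4) = 12.68 × 0.1329 = 1.685 mV.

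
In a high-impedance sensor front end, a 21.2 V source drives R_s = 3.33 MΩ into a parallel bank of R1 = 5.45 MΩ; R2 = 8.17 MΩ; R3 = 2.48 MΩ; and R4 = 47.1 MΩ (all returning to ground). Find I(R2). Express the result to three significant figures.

I ≈ 0.756 µA

Parallel bank: R_p = 1/(1/5.45 + 1/8.17 + 1/2.48 + 1/47.1) = 1.369 MΩ.
V_A by voltage divider: V_A = 21.2 × 1.369/(3.33 + 1.369) = 6.177 V.
I(R2) = V_A / R2 = 6.177/8.17 = 0.7561 µA.
(Equivalently: I_total = 4.511 µA, then current-divider fraction G_k/ΣG = 0.1676.)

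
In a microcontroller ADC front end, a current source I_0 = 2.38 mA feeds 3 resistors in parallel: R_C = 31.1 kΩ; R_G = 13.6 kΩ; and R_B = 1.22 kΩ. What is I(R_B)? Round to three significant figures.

I ≈ 2.11 mA

ΣG = 1/31.1 + 1/13.6 + 1/1.22 = 0.9254.
By the current-divider rule, I = I_0 · G_k/ΣG = 2.38 × 0.8858 = 2.108 mA.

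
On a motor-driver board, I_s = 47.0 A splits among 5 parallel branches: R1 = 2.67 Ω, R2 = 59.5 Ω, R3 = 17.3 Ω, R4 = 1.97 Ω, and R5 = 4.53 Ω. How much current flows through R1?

I ≈ 14.9 A

Total conductance ΣG = 1/2.67 + 1/59.5 + 1/17.3 + 1/1.97 + 1/4.53 = 1.178 (units of 1/Ω).
R1 takes the fraction G_k/ΣG = 0.3745/1.178 = 0.3181, so I = 47.0 × 0.3181 = 14.95 A.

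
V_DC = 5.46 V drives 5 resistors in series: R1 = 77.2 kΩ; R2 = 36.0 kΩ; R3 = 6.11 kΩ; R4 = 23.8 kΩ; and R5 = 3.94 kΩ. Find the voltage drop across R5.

V ≈ 0.146 V

ΣR = 77.2 + 36.0 + 6.11 + 23.8 + 3.94 = 147.1 kΩ.
V = V_DC · R/ΣR = 5.46 × 0.02679 = 0.1463 V.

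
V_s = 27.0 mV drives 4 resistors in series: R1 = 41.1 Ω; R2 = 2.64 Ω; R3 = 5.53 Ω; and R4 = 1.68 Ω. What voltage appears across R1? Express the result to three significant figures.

Total series resistance ΣR = 41.1 + 2.64 + 5.53 + 1.68 = 50.95 Ω.
Voltage divider: V = V_s · (41.10 / 50.95) = 27.0 × 0.8067 = 21.78 mV.

V ≈ 21.8 mV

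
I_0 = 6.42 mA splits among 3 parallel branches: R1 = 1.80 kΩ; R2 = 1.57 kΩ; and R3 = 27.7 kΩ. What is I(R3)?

Total conductance ΣG = 1/1.80 + 1/1.57 + 1/27.7 = 1.229 (units of 1/kΩ).
Current divider: I(R3) = I_0 · G_k/ΣG = 6.42 × (0.03610/1.229) = 6.42 × 0.02938 = 0.1886 mA.

I ≈ 0.189 mA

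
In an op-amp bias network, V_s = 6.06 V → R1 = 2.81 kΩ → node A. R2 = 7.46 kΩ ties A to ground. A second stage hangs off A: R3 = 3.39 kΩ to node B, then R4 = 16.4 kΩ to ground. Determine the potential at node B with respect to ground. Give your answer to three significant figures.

Node A sees R2 in parallel with the series input of stage 2, R3 + R4 = 19.79 kΩ.
R2 ‖ (R3+R4) = 5.418 kΩ.
V_A = 6.06 × 5.418/(2.81 + 5.418) = 3.990 V.
Stage 2 is unloaded, so V_B = V_A · R4/(R3+R4) = 3.990 × 16.4/19.79 = 3.307 V.

V_B ≈ 3.31 V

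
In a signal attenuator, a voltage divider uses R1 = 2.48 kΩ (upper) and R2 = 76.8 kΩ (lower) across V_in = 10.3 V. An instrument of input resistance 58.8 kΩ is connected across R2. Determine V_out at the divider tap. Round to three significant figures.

V_out ≈ 9.59 V

The load sits in parallel with R2, giving an effective lower resistance R2' = R2·R_L/(R2+R_L) = 33.30 kΩ.
Then V_out = V_in · R2'/(R1 + R2') = 10.3 × 33.30/35.78 = 9.586 V.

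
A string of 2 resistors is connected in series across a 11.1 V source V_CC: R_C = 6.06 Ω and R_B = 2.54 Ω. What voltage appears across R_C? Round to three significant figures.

V ≈ 7.82 V

ΣR = 6.06 + 2.54 = 8.600 Ω.
V = V_CC · R/ΣR = 11.1 × 0.7047 = 7.822 V.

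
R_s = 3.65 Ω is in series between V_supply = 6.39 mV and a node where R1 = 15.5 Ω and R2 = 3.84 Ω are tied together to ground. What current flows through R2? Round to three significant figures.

Combine the parallel branches: R_p = (1/15.5 + 1/3.84)⁻¹ = 3.078 Ω.
Node voltage V_A = V_supply · R_p/(R_s + R_p) = 6.39 × 0.4575 = 2.923 mV.
Branch current I = V_A/R2 = 2.923/3.84 = 0.7612 mA.

I ≈ 0.761 mA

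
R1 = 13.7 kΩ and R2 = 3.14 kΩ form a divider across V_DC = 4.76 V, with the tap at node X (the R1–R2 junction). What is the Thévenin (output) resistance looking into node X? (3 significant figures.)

R_th ≈ 2.55 kΩ

With V_DC suppressed (replaced by a short), R_th = R1 ‖ R2 = (13.70 × 3.14)/(13.70 + 3.14) = 2.555 kΩ.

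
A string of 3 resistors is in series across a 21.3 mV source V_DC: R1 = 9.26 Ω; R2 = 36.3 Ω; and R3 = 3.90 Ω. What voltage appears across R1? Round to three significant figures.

ΣR = 9.26 + 36.3 + 3.90 = 49.46 Ω.
V = V_DC · R/ΣR = 21.3 × 0.1872 = 3.988 mV.

V ≈ 3.99 mV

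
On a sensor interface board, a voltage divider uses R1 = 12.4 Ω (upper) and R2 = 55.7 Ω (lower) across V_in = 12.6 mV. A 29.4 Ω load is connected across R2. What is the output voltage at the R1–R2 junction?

R2 ‖ R_L = (55.7 × 29.4)/(55.7 + 29.4) = 19.24 Ω.
Now apply the divider: V_out = 12.6 × 0.6081 = 7.662 mV.

V_out ≈ 7.66 mV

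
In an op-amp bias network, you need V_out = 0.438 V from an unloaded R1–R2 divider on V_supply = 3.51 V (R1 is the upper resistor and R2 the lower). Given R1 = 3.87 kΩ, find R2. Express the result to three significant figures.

R2 ≈ 0.552 kΩ

The divider ratio is R2/(R1+R2) = 0.438/3.51 = 0.1248.
So R2 = R1 · V_out/(V_supply − V_out) = 3.87 × 0.438/(3.51 − 0.438) = 3.87 × 0.1426 = 0.5518 kΩ.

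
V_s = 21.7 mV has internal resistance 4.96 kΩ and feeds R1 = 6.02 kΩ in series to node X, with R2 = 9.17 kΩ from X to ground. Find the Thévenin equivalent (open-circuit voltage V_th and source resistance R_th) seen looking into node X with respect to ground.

V_th ≈ 9.88 mV, R_th ≈ 5.00 kΩ

R1' = 4.96 + 6.02 = 10.98 kΩ (source resistance + R1).
Open-circuit (no load on X): V_th = V_s · R2/(R1' + R2) = 21.7 × 9.17/(10.98 + 9.17) = 9.875 mV.
Looking into X with the source shorted: R_th = R1'·R2/(R1'+R2) = 10.98 × 9.17/20.15 = 4.997 kΩ.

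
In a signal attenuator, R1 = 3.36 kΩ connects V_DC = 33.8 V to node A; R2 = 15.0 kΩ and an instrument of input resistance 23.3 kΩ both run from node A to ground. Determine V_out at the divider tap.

The load sits in parallel with R2, giving an effective lower resistance R2' = R2·R_L/(R2+R_L) = 9.125 kΩ.
Voltage divider with the loaded lower leg: V_out = 33.8 × 9.125/(3.36 + 9.125) = 33.8 × 0.7309 = 24.70 V.

V_out ≈ 24.7 V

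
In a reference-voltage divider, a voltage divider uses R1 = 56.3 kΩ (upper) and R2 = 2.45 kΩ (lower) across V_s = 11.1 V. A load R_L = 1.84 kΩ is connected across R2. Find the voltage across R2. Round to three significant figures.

V_out ≈ 0.203 V

R2 ‖ R_L = (2.45 × 1.84)/(2.45 + 1.84) = 1.051 kΩ.
Voltage divider with the loaded lower leg: V_out = 11.1 × 1.051/(56.3 + 1.051) = 11.1 × 0.01832 = 0.2034 V.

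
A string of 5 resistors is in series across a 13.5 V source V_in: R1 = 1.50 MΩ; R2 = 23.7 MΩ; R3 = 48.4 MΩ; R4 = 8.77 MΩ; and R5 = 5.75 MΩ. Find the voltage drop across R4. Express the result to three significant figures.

V ≈ 1.34 V

ΣR = 1.50 + 23.7 + 48.4 + 8.77 + 5.75 = 88.12 MΩ.
By the voltage-divider rule, V = 13.5 × 8.770/88.12 = 1.344 V.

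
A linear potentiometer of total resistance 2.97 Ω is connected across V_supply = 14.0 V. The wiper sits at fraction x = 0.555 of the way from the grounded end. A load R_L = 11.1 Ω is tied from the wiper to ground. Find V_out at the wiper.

V_out ≈ 7.29 V

Split the track: R_lower = x·R_p = 1.648 Ω, R_upper = (1−x)·R_p = 1.322 Ω.
R_L loads the lower segment: effective lower R = 1.435 Ω.
Then V_out = V_supply · 1.435/(1.322 + 1.435) = 7.288 V.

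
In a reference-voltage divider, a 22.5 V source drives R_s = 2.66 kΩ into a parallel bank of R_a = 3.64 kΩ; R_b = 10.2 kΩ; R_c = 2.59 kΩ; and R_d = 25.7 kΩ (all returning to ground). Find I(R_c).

Combine the parallel branches: R_p = (1/3.64 + 1/10.2 + 1/2.59 + 1/25.7)⁻¹ = 1.253 kΩ.
Node voltage V_A = V_DC · R_p/(R_s + R_p) = 22.5 × 0.3203 = 7.207 V.
I(R_c) = V_A / R_c = 7.207/2.59 = 2.783 mA.
(Equivalently: I_total = 5.749 mA, then current-divider fraction G_k/ΣG = 0.4840.)

I ≈ 2.78 mA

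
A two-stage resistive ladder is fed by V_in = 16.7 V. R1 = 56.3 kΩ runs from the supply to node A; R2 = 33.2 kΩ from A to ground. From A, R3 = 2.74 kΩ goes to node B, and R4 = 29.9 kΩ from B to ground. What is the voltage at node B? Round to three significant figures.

Node A sees R2 in parallel with the series input of stage 2, R3 + R4 = 32.64 kΩ.
R2 ‖ (R3+R4) = 16.46 kΩ.
So V_A = 16.7 × 0.2262 = 3.778 V.
V_B = V_A × 0.9161 = 3.461 V.

V_B ≈ 3.46 V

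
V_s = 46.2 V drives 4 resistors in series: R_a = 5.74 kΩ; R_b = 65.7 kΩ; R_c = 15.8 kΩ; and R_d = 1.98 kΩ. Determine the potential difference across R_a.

Total series resistance ΣR = 5.74 + 65.7 + 15.8 + 1.98 = 89.22 kΩ.
V = V_s · R/ΣR = 46.2 × 0.06434 = 2.972 V.

V ≈ 2.97 V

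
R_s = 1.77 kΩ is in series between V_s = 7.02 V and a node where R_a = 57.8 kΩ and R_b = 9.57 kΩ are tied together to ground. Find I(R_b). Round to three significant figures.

I ≈ 0.603 mA

Parallel bank: R_p = 1/(1/57.8 + 1/9.57) = 8.211 kΩ.
V_A = 7.02 × 8.211/9.981 = 5.775 V.
Branch current I = V_A/R_b = 5.775/9.57 = 0.6035 mA.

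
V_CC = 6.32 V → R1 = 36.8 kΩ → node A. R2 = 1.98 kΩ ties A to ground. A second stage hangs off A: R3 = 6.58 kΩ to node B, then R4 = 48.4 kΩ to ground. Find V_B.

V_B ≈ 0.275 V

The second stage (R3 + R4 = 54.98 kΩ) loads node A in parallel with R2.
Effective lower resistance at A: R2 ‖ 54.98 = 1.911 kΩ.
So V_A = 6.32 × 0.04937 = 0.3120 V.
Then the unloaded second divider: V_B = V_A × R4/(R3+R4) = 0.3120 × 0.8803 = 0.2747 V.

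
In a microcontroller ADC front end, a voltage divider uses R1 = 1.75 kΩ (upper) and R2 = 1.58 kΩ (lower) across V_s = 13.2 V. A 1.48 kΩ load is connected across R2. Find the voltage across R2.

V_out ≈ 4.01 V

The load sits in parallel with R2, giving an effective lower resistance R2' = R2·R_L/(R2+R_L) = 0.7642 kΩ.
Then V_out = V_s · R2'/(R1 + R2') = 13.2 × 0.7642/2.514 = 4.012 V.
(Unloaded it would be 6.26 V; the load pulls it down.)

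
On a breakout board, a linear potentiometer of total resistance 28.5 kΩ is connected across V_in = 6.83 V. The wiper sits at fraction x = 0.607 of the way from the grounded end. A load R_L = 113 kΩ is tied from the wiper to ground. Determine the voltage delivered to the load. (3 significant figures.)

V_out ≈ 3.91 V

The pot divides into 11.20 kΩ above the wiper and 17.30 kΩ below.
Lower segment in parallel with the load: 17.30 ‖ 113 = 15.00 kΩ.
Loaded-divider output: V_out = 6.83 × 0.5726 = 3.911 V.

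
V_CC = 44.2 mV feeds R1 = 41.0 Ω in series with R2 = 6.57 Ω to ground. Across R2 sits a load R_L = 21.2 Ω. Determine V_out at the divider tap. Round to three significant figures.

V_out ≈ 4.82 mV

First combine the lower leg with the load: R2 ‖ R_L = 5.016 Ω.
Voltage divider with the loaded lower leg: V_out = 44.2 × 5.016/(41.0 + 5.016) = 44.2 × 0.1090 = 4.818 mV.
(Unloaded it would be 6.10 mV; the load pulls it down.)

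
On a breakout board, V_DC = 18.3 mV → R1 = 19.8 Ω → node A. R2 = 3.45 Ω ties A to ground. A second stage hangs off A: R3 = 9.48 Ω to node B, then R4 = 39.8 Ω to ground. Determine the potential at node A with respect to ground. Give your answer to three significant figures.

Node A sees R2 in parallel with the series input of stage 2, R3 + R4 = 49.28 Ω.
R2 ‖ (R3+R4) = 3.224 Ω.
First divider: V_A = V_DC · 3.224/(19.8 + 3.224) = 2.563 mV.

V_A ≈ 2.56 mV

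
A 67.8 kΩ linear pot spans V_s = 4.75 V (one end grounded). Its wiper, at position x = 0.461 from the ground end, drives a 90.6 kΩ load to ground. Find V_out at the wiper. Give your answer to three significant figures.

Lower segment x·R_p = 31.26 kΩ; upper segment (1−x)·R_p = 36.54 kΩ.
Lower segment in parallel with the load: 31.26 ‖ 90.6 = 23.24 kΩ.
V_out = 4.75 × 23.24/(36.54 + 23.24) = 1.846 V.

V_out ≈ 1.85 V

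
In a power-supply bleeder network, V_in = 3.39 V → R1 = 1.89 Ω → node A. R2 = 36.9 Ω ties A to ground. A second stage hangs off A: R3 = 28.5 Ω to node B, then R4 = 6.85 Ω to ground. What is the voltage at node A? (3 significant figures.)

V_A ≈ 3.07 V

Node A sees R2 in parallel with the series input of stage 2, R3 + R4 = 35.35 Ω.
Effective lower resistance at A: R2 ‖ 35.35 = 18.05 Ω.
V_A = 3.39 × 18.05/(1.89 + 18.05) = 3.069 V.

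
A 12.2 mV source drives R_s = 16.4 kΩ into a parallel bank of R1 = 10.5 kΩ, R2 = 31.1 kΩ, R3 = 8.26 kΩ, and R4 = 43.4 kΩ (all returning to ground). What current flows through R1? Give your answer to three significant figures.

I ≈ 0.213 µA

Equivalent of the parallel group: R_p = 3.683 kΩ.
Node voltage V_A = V_in · R_p/(R_s + R_p) = 12.2 × 0.1834 = 2.237 mV.
I(R1) = V_A / R1 = 2.237/10.5 = 0.2131 µA.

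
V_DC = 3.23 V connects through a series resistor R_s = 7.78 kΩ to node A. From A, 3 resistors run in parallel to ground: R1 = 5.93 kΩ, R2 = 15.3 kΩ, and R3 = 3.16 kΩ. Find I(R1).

Parallel bank: R_p = 1/(1/5.93 + 1/15.3 + 1/3.16) = 1.817 kΩ.
V_A = 3.23 × 1.817/9.597 = 0.6115 V.
Branch current I = V_A/R1 = 0.6115/5.93 = 0.1031 mA.
(Equivalently: I_total = 0.3366 mA, then current-divider fraction G_k/ΣG = 0.3064.)

I ≈ 0.103 mA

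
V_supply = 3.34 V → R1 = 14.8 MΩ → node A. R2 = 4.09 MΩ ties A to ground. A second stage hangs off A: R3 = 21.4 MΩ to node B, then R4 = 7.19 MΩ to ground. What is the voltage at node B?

Node A sees R2 in parallel with the series input of stage 2, R3 + R4 = 28.59 MΩ.
R2 ‖ (R3+R4) = 3.578 MΩ.
So V_A = 3.34 × 0.1947 = 0.6503 V.
Then the unloaded second divider: V_B = V_A × R4/(R3+R4) = 0.6503 × 0.2515 = 0.1635 V.

V_B ≈ 0.164 V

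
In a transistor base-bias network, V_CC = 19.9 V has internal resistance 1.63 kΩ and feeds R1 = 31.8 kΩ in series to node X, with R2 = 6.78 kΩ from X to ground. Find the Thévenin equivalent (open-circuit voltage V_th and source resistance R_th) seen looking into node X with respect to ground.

V_th ≈ 3.36 V, R_th ≈ 5.64 kΩ

R1' = 1.63 + 31.8 = 33.43 kΩ (source resistance + R1).
With X open, the divider is unloaded: V_th = 19.9 × 6.78/40.21 = 3.355 V.
With V_CC suppressed (replaced by a short), R_th = R1' ‖ R2 = (33.43 × 6.78)/(33.43 + 6.78) = 5.637 kΩ.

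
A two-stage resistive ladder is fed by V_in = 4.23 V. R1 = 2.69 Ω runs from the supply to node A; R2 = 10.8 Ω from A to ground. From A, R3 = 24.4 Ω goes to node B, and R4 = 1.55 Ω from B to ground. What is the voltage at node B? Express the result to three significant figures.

Node A sees R2 in parallel with the series input of stage 2, R3 + R4 = 25.95 Ω.
Effective lower resistance at A: R2 ‖ 25.95 = 7.626 Ω.
So V_A = 4.23 × 0.7392 = 3.127 V.
Stage 2 is unloaded, so V_B = V_A · R4/(R3+R4) = 3.127 × 1.55/25.95 = 0.1868 V.

V_B ≈ 0.187 V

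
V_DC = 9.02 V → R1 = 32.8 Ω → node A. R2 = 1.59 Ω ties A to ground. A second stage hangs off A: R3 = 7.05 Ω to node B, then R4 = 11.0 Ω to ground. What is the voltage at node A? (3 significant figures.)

Looking into the second stage from A: R3 + R4 = 18.05 Ω appears in parallel with R2.
R2 ‖ (R3+R4) = 1.461 Ω.
First divider: V_A = V_DC · 1.461/(32.8 + 1.461) = 0.3847 V.

V_A ≈ 0.385 V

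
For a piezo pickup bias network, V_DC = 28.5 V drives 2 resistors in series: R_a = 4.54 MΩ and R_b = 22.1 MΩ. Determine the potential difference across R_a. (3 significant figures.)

ΣR = 4.54 + 22.1 = 26.64 MΩ.
V = V_DC · R/ΣR = 28.5 × 0.1704 = 4.857 V.

V ≈ 4.86 V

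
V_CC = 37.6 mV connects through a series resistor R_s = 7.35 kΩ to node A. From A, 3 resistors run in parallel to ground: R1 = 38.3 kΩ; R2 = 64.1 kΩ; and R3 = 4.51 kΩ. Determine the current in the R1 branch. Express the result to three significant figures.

I ≈ 0.334 µA

Combine the parallel branches: R_p = (1/38.3 + 1/64.1 + 1/4.51)⁻¹ = 3.796 kΩ.
V_A = 37.6 × 3.796/11.15 = 12.81 mV.
I(R1) = V_A / R1 = 12.81/38.3 = 0.3343 µA.
(Equivalently: I_total = 3.373 µA, then current-divider fraction G_k/ΣG = 0.09911.)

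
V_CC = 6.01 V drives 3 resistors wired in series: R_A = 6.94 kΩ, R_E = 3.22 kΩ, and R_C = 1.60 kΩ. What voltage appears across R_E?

Series total: ΣR = 6.94 + 3.22 + 1.60 = 11.76 kΩ.
V = V_CC · R/ΣR = 6.01 × 0.2738 = 1.646 V.

V ≈ 1.65 V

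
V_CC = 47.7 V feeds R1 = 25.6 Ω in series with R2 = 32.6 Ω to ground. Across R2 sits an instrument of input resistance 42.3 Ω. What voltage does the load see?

V_out ≈ 20.0 V

R2 ‖ R_L = (32.6 × 42.3)/(32.6 + 42.3) = 18.41 Ω.
Now apply the divider: V_out = 47.7 × 0.4183 = 19.95 V.
(Unloaded it would be 26.7 V; the load pulls it down.)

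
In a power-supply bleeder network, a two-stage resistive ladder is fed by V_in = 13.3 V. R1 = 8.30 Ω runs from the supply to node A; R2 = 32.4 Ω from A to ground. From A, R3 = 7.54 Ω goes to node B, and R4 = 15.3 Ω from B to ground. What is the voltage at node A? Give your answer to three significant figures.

V_A ≈ 8.21 V

Looking into the second stage from A: R3 + R4 = 22.84 Ω appears in parallel with R2.
Effective lower resistance at A: R2 ‖ 22.84 = 13.40 Ω.
First divider: V_A = V_in · 13.40/(8.30 + 13.40) = 8.212 V.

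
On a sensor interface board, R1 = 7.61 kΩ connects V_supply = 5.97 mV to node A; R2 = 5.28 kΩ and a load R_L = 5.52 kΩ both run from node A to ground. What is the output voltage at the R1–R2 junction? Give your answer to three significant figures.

R2 ‖ R_L = (5.28 × 5.52)/(5.28 + 5.52) = 2.699 kΩ.
Then V_out = V_supply · R2'/(R1 + R2') = 5.97 × 2.699/10.31 = 1.563 mV.
(Unloaded it would be 2.45 mV; the load pulls it down.)

V_out ≈ 1.56 mV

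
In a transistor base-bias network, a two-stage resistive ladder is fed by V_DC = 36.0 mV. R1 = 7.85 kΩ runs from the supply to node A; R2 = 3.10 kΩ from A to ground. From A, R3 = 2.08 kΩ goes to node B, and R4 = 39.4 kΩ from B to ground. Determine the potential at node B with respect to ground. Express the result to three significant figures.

Node A sees R2 in parallel with the series input of stage 2, R3 + R4 = 41.48 kΩ.
Effective lower resistance at A: R2 ‖ 41.48 = 2.884 kΩ.
V_A = 36.0 × 2.884/(7.85 + 2.884) = 9.674 mV.
Stage 2 is unloaded, so V_B = V_A · R4/(R3+R4) = 9.674 × 39.4/41.48 = 9.188 mV.

V_B ≈ 9.19 mV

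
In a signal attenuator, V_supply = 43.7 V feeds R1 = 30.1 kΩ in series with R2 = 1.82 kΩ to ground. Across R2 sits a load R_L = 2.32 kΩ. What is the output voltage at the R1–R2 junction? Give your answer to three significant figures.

V_out ≈ 1.43 V

The load sits in parallel with R2, giving an effective lower resistance R2' = R2·R_L/(R2+R_L) = 1.020 kΩ.
Now apply the divider: V_out = 43.7 × 0.03277 = 1.432 V.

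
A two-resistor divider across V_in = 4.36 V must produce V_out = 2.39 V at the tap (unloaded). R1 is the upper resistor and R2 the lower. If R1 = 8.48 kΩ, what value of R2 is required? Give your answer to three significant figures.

V_out/V_in = R2/(R1+R2) = 0.5482.
R2 = R1 · 0.5482/(1 − 0.5482) = 10.29 kΩ.

R2 ≈ 10.3 kΩ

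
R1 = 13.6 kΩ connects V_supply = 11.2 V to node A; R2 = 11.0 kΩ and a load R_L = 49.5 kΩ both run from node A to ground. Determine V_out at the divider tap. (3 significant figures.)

V_out ≈ 4.46 V

R2 ‖ R_L = (11.0 × 49.5)/(11.0 + 49.5) = 9.000 kΩ.
Now apply the divider: V_out = 11.2 × 0.3982 = 4.460 V.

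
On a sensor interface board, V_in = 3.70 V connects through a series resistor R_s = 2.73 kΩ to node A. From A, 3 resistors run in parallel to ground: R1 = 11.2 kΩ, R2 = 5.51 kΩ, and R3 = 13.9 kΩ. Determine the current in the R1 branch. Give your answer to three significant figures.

Parallel bank: R_p = 1/(1/11.2 + 1/5.51 + 1/13.9) = 2.918 kΩ.
V_A = 3.70 × 2.918/5.648 = 1.912 V.
Branch current I = V_A/R1 = 1.912/11.2 = 0.1707 mA.

I ≈ 0.171 mA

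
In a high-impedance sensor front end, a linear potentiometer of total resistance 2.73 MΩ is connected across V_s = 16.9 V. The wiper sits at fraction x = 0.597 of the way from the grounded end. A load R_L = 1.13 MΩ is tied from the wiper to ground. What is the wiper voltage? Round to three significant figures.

Split the track: R_lower = x·R_p = 1.630 MΩ, R_upper = (1−x)·R_p = 1.100 MΩ.
R_L loads the lower segment: effective lower R = 0.6673 MΩ.
Loaded-divider output: V_out = 16.9 × 0.3775 = 6.381 V.

V_out ≈ 6.38 V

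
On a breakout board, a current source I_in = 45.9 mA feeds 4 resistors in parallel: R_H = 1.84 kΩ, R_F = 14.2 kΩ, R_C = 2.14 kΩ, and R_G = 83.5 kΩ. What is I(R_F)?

ΣG = 1/1.84 + 1/14.2 + 1/2.14 + 1/83.5 = 1.093.
By the current-divider rule, I = I_in · G_k/ΣG = 45.9 × 0.06442 = 2.957 mA.

I ≈ 2.96 mA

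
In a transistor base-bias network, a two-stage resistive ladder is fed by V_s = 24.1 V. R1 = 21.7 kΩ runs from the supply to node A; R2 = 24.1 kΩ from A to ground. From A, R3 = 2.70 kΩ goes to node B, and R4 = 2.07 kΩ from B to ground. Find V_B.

Looking into the second stage from A: R3 + R4 = 4.770 kΩ appears in parallel with R2.
Effective lower resistance at A: R2 ‖ 4.770 = 3.982 kΩ.
V_A = 24.1 × 3.982/(21.7 + 3.982) = 3.737 V.
Then the unloaded second divider: V_B = V_A × R4/(R3+R4) = 3.737 × 0.4340 = 1.622 V.

V_B ≈ 1.62 V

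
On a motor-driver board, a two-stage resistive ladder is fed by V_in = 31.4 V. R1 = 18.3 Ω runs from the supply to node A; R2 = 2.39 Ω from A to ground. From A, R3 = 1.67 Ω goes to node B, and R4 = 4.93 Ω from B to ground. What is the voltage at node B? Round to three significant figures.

Looking into the second stage from A: R3 + R4 = 6.600 Ω appears in parallel with R2.
R2 ‖ (R3+R4) = 1.755 Ω.
First divider: V_A = V_in · 1.755/(18.3 + 1.755) = 2.747 V.
V_B = V_A × 0.7470 = 2.052 V.

V_B ≈ 2.05 V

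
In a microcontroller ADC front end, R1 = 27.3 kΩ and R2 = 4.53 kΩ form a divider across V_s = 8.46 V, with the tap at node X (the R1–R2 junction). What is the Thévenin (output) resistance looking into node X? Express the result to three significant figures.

R_th ≈ 3.89 kΩ

Zeroing V_s shorts the top of R1 to ground, so R_th = R1 ‖ R2 = 3.885 kΩ.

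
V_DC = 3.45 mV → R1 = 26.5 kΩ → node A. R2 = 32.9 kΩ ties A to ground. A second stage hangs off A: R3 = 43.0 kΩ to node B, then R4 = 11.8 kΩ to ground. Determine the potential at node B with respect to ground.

The second stage (R3 + R4 = 54.80 kΩ) loads node A in parallel with R2.
Effective lower resistance at A: R2 ‖ 54.80 = 20.56 kΩ.
V_A = 3.45 × 20.56/(26.5 + 20.56) = 1.507 mV.
Then the unloaded second divider: V_B = V_A × R4/(R3+R4) = 1.507 × 0.2153 = 0.3245 mV.

V_B ≈ 0.325 mV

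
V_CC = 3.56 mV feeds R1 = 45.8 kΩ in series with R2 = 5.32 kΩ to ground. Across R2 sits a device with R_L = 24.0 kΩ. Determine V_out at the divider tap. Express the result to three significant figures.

V_out ≈ 0.309 mV

First combine the lower leg with the load: R2 ‖ R_L = 4.355 kΩ.
Now apply the divider: V_out = 3.56 × 0.08683 = 0.3091 mV.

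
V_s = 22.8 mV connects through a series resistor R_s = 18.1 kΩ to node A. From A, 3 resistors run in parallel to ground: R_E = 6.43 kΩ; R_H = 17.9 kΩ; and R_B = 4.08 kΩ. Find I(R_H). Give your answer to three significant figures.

I ≈ 0.138 µA

Equivalent of the parallel group: R_p = 2.191 kΩ.
V_A by voltage divider: V_A = 22.8 × 2.191/(18.1 + 2.191) = 2.462 mV.
I(R_H) = V_A / R_H = 2.462/17.9 = 0.1375 µA.
(Check via current divider: I_total = 1.124 µA; share G_k/ΣG = 0.1224 → same result.)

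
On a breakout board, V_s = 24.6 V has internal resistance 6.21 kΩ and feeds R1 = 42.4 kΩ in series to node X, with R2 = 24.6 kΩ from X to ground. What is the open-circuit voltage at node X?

V_th ≈ 8.27 V

R1' = 6.21 + 42.4 = 48.61 kΩ (source resistance + R1).
With X open, the divider is unloaded: V_th = 24.6 × 24.6/73.21 = 8.266 V.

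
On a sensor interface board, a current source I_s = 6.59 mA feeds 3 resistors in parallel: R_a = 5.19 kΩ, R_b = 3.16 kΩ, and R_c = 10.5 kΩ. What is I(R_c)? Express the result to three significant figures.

Conductances: ΣG = 1/5.19 + 1/3.16 + 1/10.5 = 0.6044 (1/kΩ).
R_c takes the fraction G_k/ΣG = 0.09524/0.6044 = 0.1576, so I = 6.59 × 0.1576 = 1.038 mA.

I ≈ 1.04 mA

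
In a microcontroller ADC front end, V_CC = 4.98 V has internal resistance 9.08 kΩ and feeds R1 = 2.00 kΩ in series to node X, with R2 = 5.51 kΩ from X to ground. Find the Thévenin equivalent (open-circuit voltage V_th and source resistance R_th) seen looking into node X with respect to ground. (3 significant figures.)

R1' = 9.08 + 2.00 = 11.08 kΩ (source resistance + R1).
V_th is the unloaded tap voltage: V_CC · R2/(R1'+R2) = 4.98 × 0.3321 = 1.654 V.
With V_CC suppressed (replaced by a short), R_th = R1' ‖ R2 = (11.08 × 5.51)/(11.08 + 5.51) = 3.680 kΩ.

V_th ≈ 1.65 V, R_th ≈ 3.68 kΩ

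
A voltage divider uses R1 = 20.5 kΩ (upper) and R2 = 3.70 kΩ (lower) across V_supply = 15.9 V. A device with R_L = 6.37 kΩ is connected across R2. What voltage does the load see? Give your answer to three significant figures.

V_out ≈ 1.63 V

R2 ‖ R_L = (3.70 × 6.37)/(3.70 + 6.37) = 2.341 kΩ.
Voltage divider with the loaded lower leg: V_out = 15.9 × 2.341/(20.5 + 2.341) = 15.9 × 0.1025 = 1.629 V.
(Unloaded it would be 2.43 V; the load pulls it down.)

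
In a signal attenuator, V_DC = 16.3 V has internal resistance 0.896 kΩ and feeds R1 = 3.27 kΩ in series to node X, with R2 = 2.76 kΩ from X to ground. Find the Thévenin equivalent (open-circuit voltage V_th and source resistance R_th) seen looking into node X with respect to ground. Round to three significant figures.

V_th ≈ 6.50 V, R_th ≈ 1.66 kΩ

R1' = 0.896 + 3.27 = 4.166 kΩ (source resistance + R1).
Open-circuit (no load on X): V_th = V_DC · R2/(R1' + R2) = 16.3 × 2.76/(4.166 + 2.76) = 6.496 V.
Looking into X with the source shorted: R_th = R1'·R2/(R1'+R2) = 4.166 × 2.76/6.926 = 1.660 kΩ.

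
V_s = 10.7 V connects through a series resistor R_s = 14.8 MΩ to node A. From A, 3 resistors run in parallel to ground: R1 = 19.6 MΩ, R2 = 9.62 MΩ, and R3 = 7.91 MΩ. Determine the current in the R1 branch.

I ≈ 0.106 µA

Combine the parallel branches: R_p = (1/19.6 + 1/9.62 + 1/7.91)⁻¹ = 3.554 MΩ.
V_A by voltage divider: V_A = 10.7 × 3.554/(14.8 + 3.554) = 2.072 V.
I(R1) = V_A / R1 = 2.072/19.6 = 0.1057 µA.
(Check via current divider: I_total = 0.5830 µA; share G_k/ΣG = 0.1813 → same result.)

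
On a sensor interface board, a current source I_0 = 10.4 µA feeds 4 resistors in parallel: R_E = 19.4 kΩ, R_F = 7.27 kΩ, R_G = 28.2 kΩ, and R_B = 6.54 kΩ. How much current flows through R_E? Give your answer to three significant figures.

I ≈ 1.42 µA

ΣG = 1/19.4 + 1/7.27 + 1/28.2 + 1/6.54 = 0.3775.
By the current-divider rule, I = I_0 · G_k/ΣG = 10.4 × 0.1366 = 1.420 µA.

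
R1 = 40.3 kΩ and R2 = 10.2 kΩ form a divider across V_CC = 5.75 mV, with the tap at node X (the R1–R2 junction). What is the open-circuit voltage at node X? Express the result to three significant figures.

Open-circuit (no load on X): V_th = V_CC · R2/(R1 + R2) = 5.75 × 10.2/(40.30 + 10.2) = 1.161 mV.

V_th ≈ 1.16 mV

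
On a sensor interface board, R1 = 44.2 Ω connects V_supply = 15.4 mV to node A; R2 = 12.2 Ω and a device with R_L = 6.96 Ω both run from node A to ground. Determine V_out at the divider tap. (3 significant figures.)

The load sits in parallel with R2, giving an effective lower resistance R2' = R2·R_L/(R2+R_L) = 4.432 Ω.
Now apply the divider: V_out = 15.4 × 0.09113 = 1.403 mV.

V_out ≈ 1.40 mV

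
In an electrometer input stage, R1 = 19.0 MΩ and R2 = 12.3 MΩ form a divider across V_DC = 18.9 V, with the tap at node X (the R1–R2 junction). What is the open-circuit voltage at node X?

V_th ≈ 7.43 V

V_th is the unloaded tap voltage: V_DC · R2/(R1+R2) = 18.9 × 0.3930 = 7.427 V.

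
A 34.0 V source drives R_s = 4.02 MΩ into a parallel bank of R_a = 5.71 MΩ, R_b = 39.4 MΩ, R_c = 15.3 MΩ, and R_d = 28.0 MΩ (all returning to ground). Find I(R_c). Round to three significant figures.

I ≈ 1.00 µA

Equivalent of the parallel group: R_p = 3.316 MΩ.
V_A = 34.0 × 3.316/7.336 = 15.37 V.
I(R_c) = V_A / R_c = 15.37/15.3 = 1.004 µA.
(Equivalently: I_total = 4.635 µA, then current-divider fraction G_k/ΣG = 0.2167.)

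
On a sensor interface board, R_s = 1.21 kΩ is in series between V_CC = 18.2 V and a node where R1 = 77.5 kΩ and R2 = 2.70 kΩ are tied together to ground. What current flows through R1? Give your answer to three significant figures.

Combine the parallel branches: R_p = (1/77.5 + 1/2.70)⁻¹ = 2.609 kΩ.
Node voltage V_A = V_CC · R_p/(R_s + R_p) = 18.2 × 0.6832 = 12.43 V.
I(R1) = V_A / R1 = 12.43/77.5 = 0.1604 mA.

I ≈ 0.160 mA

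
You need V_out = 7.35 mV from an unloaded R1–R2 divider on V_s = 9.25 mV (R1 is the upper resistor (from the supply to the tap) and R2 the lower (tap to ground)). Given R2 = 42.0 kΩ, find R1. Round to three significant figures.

The divider ratio is R2/(R1+R2) = 7.35/9.25 = 0.7946.
So R1 = R2 · (V_s/V_out − 1) = 42.0 × (9.25/7.35 − 1) = 42.0 × 0.2585 = 10.86 kΩ.

R1 ≈ 10.9 kΩ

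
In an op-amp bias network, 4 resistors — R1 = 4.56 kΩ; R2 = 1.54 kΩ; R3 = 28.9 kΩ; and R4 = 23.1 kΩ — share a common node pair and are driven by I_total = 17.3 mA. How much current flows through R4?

Conductances: ΣG = 1/4.56 + 1/1.54 + 1/28.9 + 1/23.1 = 0.9465 (1/kΩ).
By the current-divider rule, I = I_total · G_k/ΣG = 17.3 × 0.04573 = 0.7912 mA.

I ≈ 0.791 mA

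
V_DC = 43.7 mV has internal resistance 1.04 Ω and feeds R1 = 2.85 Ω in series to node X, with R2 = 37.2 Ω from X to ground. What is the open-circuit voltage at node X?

R1' = 1.04 + 2.85 = 3.890 Ω (source resistance + R1).
With X open, the divider is unloaded: V_th = 43.7 × 37.2/41.09 = 39.56 mV.

V_th ≈ 39.6 mV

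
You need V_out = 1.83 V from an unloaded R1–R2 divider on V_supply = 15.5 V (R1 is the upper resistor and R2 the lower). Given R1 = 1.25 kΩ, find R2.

The divider ratio is R2/(R1+R2) = 1.83/15.5 = 0.1181.
Rearranging, R2 = R1·k/(1−k) = 1.25 × 0.1339 = 0.1673 kΩ.

R2 ≈ 0.167 kΩ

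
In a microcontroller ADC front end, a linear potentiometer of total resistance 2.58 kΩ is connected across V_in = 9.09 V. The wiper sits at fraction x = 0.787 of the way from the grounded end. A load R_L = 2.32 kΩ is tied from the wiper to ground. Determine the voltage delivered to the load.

Lower segment x·R_p = 2.030 kΩ; upper segment (1−x)·R_p = 0.5495 kΩ.
Lower segment in parallel with the load: 2.030 ‖ 2.32 = 1.083 kΩ.
Then V_out = V_in · 1.083/(0.5495 + 1.083) = 6.030 V.
(Unloaded: V_out = x·V_in = 7.15 V.)

V_out ≈ 6.03 V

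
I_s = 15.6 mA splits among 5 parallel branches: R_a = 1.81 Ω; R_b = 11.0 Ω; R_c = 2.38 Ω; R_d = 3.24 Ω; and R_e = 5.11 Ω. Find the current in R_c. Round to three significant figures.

I ≈ 4.18 mA

Total conductance ΣG = 1/1.81 + 1/11.0 + 1/2.38 + 1/3.24 + 1/5.11 = 1.568 (units of 1/Ω).
R_c takes the fraction G_k/ΣG = 0.4202/1.568 = 0.2680, so I = 15.6 × 0.2680 = 4.181 mA.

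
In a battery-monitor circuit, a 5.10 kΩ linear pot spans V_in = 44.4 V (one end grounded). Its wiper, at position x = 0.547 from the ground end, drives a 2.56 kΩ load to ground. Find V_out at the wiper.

The pot divides into 2.310 kΩ above the wiper and 2.790 kΩ below.
Lower segment in parallel with the load: 2.790 ‖ 2.56 = 1.335 kΩ.
Loaded-divider output: V_out = 44.4 × 0.3662 = 16.26 V.

V_out ≈ 16.3 V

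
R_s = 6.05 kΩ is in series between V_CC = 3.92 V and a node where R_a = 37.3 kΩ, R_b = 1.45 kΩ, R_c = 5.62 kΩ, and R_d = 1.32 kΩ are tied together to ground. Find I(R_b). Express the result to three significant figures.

Combine the parallel branches: R_p = (1/37.3 + 1/1.45 + 1/5.62 + 1/1.32)⁻¹ = 0.6053 kΩ.
V_A = 3.92 × 0.6053/6.655 = 0.3565 V.
I(R_b) = V_A / R_b = 0.3565/1.45 = 0.2459 mA.

I ≈ 0.246 mA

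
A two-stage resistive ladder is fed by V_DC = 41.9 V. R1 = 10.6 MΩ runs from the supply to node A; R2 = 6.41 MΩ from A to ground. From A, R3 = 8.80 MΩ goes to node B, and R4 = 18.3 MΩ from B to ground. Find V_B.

The second stage (R3 + R4 = 27.10 MΩ) loads node A in parallel with R2.
R2 ‖ (R3+R4) = 5.184 MΩ.
First divider: V_A = V_DC · 5.184/(10.6 + 5.184) = 13.76 V.
V_B = V_A × 0.6753 = 9.293 V.

V_B ≈ 9.29 V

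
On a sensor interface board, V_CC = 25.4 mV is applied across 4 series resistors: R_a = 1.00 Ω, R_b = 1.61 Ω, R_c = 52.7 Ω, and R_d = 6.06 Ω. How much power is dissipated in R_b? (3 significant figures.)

P ≈ 0.276 µW

Series current I = V_CC/ΣR = 25.4/61.37 = 0.4139 mA.
P = I²R = 0.1713 × 1.61 = 0.2758 µW.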